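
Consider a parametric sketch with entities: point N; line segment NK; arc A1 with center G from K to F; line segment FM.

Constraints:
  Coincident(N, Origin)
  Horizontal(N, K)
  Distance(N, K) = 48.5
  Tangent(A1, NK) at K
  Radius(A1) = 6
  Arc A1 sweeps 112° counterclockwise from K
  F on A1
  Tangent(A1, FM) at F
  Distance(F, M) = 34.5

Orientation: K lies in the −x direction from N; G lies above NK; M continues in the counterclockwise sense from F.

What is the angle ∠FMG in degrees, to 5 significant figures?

9.8658°

On A1, K sits at bearing -90° from G; a 112° counterclockwise sweep puts F at bearing 22°, so F = G + 6.0·(cos 22°, sin 22°) = (-42.937, 8.2476). Since A1 is tangent to FM there, GF ⟂ FM, so FM runs along (−sin 22°, cos 22°); with |FM| = 34.5, M = (-55.861, 40.235). Then cos ∠FMG = MF·MG / (|MF||MG|), giving 9.8658°.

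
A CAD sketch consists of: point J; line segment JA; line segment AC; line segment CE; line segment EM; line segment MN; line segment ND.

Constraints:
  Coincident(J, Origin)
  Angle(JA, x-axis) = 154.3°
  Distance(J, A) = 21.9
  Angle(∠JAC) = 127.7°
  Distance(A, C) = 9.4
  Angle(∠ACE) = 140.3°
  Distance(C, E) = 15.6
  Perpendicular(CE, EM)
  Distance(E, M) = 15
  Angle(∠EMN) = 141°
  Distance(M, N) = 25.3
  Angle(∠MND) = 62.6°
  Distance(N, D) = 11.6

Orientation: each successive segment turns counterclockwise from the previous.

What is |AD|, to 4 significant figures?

18.17

J is at the origin; JA runs at 154.3° with length 21.9, so A = (-19.73, 9.497). ∠JAC = 127.7° gives AC at -153.4° from the x-axis; with |AC| = 9.4, C = (-28.14, 5.288). ∠ACE = 140.3° gives CE at -113.7° from the x-axis; with |CE| = 15.6, E = (-34.41, -8.996). The perpendicularity gives EM at right angles to CE, so EM runs at -23.70°; with |EM| = 15.0, M = (-20.67, -15.03). ∠EMN = 141.0° gives MN at 15.30° from the x-axis; with |MN| = 25.3, N = (3.729, -8.349). ∠MND = 62.6° gives ND at 132.7° from the x-axis; with |ND| = 11.6, D = (-4.137, 0.1756). Then |AD| = |D − A| = 18.17.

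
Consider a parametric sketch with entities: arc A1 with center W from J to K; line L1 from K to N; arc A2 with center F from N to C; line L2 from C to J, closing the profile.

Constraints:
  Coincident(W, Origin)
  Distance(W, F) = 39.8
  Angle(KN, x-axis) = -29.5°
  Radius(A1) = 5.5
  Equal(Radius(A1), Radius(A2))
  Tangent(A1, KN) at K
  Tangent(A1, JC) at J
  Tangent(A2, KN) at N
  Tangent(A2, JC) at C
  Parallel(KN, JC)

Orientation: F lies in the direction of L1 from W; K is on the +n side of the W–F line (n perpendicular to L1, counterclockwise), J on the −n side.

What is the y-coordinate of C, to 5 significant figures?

-24.385

The slot axis is L1's direction at -29.5°, so u = (cos -29.5°, sin -29.5°) = (0.87036, -0.49242) and n = (−sin -29.5°, cos -29.5°) = (0.49242, 0.87036). W is at the origin and F lies 39.8 along u from W, so F = 39.8·u = (34.640, -19.598). Tangency of A1 to both parallel lines with radius 5.5 puts K and J at W ± 5.5·n: K = (2.7083, 4.7870), J = (-2.7083, -4.7870). Equal radii place N and C the same way about F: N = F + 5.5·n = (37.348, -14.812), C = F − 5.5·n = (31.932, -24.385). So C.y = -24.385.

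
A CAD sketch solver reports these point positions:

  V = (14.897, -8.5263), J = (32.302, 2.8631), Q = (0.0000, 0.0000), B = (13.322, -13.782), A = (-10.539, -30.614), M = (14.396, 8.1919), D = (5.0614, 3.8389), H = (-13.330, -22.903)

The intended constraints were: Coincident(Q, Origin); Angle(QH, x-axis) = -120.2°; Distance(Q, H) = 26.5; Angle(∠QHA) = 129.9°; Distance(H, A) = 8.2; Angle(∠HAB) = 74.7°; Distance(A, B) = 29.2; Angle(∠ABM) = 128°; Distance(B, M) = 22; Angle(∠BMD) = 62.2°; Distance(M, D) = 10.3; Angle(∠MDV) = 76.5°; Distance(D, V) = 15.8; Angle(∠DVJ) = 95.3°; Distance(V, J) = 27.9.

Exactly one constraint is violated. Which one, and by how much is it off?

Distance(V, J) = 27.9 — off by 7.10.

Q = (0.00, 0.00) ✓; QH at -120.2° ✓; |QH| = 26.50 ✓; ∠QHA = 129.9° ✓; |HA| = 8.201 ✓; ∠HAB = 74.70° ✓; |AB| = 29.20 ✓; ∠ABM = 128.0° ✓; |BM| = 22.00 ✓; ∠BMD = 62.20° ✓; |MD| = 10.30 ✓; ∠MDV = 76.50° ✓; |DV| = 15.80 ✓; ∠DVJ = 95.30° ✓; |VJ| = 20.80 ✗.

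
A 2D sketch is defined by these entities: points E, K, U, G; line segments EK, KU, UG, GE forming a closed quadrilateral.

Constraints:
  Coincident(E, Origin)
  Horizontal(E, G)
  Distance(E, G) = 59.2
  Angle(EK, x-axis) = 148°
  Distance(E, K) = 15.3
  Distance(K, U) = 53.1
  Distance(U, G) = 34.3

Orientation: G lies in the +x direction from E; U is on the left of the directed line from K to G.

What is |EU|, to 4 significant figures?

45.27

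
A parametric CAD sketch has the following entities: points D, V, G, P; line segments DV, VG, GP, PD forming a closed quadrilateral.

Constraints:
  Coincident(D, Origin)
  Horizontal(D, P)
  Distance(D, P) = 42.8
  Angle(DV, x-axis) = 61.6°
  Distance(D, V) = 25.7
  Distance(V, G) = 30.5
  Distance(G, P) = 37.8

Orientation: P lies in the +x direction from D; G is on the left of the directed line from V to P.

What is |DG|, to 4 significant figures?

54.01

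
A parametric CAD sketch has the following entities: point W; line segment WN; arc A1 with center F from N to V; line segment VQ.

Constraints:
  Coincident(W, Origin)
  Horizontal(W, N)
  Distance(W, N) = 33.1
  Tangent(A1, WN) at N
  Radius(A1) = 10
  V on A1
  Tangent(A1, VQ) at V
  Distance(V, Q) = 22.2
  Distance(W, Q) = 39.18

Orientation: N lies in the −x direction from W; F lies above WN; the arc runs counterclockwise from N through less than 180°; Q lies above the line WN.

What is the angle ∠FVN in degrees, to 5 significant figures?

45.608°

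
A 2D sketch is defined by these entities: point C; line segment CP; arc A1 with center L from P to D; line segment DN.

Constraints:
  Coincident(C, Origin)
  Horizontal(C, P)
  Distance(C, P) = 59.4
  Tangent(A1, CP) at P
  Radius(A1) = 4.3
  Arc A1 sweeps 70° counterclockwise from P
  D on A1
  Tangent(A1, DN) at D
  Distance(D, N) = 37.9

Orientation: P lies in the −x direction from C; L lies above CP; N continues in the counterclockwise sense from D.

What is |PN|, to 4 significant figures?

42.04

C is at the origin; CP is horizontal with |CP| = 59.4 and P on the −x side, so P = (-59.40, 0.000). A1 meets CP tangentially, so LP is at right angles to CP, so L = P + (0, 4.3) = (-59.40, 4.300). On A1, P sits at bearing -90° from L; a 70° counterclockwise sweep puts D at bearing -20°, so D = L + 4.3·(cos -20°, sin -20°) = (-55.36, 2.829). A1 meets DN tangentially, so LD is at right angles to DN, so DN runs along (−sin -20°, cos -20°); with |DN| = 37.9, N = (-42.40, 38.44). Then |PN| = |N − P| = 42.04.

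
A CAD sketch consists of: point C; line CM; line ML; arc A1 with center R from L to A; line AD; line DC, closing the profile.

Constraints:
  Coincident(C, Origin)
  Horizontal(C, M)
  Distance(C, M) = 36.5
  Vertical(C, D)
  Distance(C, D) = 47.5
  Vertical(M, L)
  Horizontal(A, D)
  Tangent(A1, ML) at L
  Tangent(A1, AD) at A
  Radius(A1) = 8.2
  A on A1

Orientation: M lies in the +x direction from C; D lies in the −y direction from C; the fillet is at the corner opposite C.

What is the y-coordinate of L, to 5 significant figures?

-39.300

C is at the origin; CM is horizontal with |CM| = 36.5 and M on the +x side, so M = (36.500, 0.0000). CD is vertical with |CD| = 47.5 and D on the −y side, so D = (0.0000, -47.500). The virtual corner opposite C is at (36.500, -47.500). The tangent condition forces RL to be normal to ML and since A1 is tangent to AD there, RA ⟂ AD, with radius 8.2, so the center R sits 8.2 in from both sides at R = (28.300, -39.300). That places the tangent points at L = (36.500, -39.300) on ML and A = (28.300, -47.500) on AD. So L.y = -39.300.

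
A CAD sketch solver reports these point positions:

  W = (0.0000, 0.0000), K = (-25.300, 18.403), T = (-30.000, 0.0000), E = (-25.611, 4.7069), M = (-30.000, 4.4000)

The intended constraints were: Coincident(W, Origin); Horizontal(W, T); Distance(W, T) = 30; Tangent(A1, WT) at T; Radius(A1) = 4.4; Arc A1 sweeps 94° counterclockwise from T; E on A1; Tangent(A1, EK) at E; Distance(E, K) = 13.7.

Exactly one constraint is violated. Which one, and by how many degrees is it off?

Tangent(A1, EK) at E — off by 5.30°.

W = (0.00, 0.00) ✓; W.y = 0.00, T.y = 0.00 ✓; |WT| = 30.00 ✓; ∠(MT, TW) = 90.00° ✓; |MT| = 4.400 ✓; bearing(M→E) − bearing(M→T) = 94.00° ✓; |ME| = 4.400 ✓; ∠(ME, EK) = 95.30° ✗; |EK| = 13.70 ✓.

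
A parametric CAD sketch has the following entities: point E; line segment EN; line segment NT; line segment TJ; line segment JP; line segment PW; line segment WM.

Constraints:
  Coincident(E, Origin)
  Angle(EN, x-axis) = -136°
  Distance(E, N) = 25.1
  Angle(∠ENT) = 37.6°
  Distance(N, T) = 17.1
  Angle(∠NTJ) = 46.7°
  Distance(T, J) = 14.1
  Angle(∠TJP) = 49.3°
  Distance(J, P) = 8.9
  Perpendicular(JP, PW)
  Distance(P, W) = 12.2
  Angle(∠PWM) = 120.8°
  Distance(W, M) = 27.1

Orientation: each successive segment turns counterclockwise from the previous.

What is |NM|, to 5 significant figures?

41.139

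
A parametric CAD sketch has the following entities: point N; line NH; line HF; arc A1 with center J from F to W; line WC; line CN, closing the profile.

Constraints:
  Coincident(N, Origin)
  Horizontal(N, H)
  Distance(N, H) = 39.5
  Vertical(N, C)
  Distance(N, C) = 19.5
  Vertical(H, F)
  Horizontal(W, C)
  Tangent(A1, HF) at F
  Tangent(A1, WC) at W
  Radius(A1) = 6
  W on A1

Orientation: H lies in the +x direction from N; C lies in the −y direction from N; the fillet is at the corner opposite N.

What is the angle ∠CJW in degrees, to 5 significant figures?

79.846°

N is at the origin; NH is horizontal with |NH| = 39.5 and H on the +x side, so H = (39.500, 0.0000). NC is vertical with |NC| = 19.5 and C on the −y side, so C = (0.0000, -19.500). The virtual corner opposite N is at (39.500, -19.500). A1 meets HF tangentially, so JF is at right angles to HF and tangency of A1 to WC means the radius JW is perpendicular to WC, with radius 6.0, so the center J sits 6.0 in from both sides at J = (33.500, -13.500). That places the tangent points at F = (39.500, -13.500) on HF and W = (33.500, -19.500) on WC. Then cos ∠CJW = JC·JW / (|JC||JW|), giving 79.846°.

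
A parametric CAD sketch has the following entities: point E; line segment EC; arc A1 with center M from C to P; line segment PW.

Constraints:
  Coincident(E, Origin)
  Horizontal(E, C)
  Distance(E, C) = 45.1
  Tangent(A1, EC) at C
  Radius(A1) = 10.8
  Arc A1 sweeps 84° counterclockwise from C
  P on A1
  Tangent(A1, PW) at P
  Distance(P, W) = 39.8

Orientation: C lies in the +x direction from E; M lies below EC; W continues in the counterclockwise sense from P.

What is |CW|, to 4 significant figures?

51.46

On A1, C sits at bearing 90° from M; an 84° counterclockwise sweep puts P at bearing 174°, so P = M + 10.8·(cos 174°, sin 174°) = (34.36, -9.671). Since A1 is tangent to PW there, MP ⟂ PW, so PW runs along (−sin 174°, cos 174°); with |PW| = 39.8, W = (30.20, -49.25). Then |CW| = |W − C| = 51.46.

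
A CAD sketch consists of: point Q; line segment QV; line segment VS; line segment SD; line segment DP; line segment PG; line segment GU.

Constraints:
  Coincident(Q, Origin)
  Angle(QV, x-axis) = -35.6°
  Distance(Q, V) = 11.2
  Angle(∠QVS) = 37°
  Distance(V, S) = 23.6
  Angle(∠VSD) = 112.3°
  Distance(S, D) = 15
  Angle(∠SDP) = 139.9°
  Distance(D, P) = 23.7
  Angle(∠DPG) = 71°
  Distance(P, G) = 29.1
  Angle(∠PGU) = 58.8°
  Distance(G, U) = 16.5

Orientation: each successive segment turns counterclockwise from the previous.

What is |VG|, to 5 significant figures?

19.053

Q is at the origin; QV runs at -35.6° with length 11.2, so V = (9.1067, -6.5198). ∠QVS = 37.0° gives VS at 107.40° from the x-axis; with |VS| = 23.6, S = (2.0494, 16.000). ∠VSD = 112.3° gives SD at 175.10° from the x-axis; with |SD| = 15.0, D = (-12.896, 17.282). ∠SDP = 139.9° gives DP at -144.80° from the x-axis; with |DP| = 23.7, P = (-32.262, 3.6201). ∠DPG = 71.0° gives PG at -35.800° from the x-axis; with |PG| = 29.1, G = (-8.6602, -13.402). Then |VG| = |G − V| = 19.053.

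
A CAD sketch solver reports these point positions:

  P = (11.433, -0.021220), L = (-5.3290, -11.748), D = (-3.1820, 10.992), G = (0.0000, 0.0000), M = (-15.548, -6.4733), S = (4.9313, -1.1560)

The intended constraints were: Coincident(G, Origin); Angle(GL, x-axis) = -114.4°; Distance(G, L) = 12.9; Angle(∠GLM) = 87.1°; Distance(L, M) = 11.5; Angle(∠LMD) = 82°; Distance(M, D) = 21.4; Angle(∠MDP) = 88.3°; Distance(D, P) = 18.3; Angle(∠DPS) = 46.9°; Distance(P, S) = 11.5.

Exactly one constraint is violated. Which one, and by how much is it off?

Distance(P, S) = 11.5 — off by 4.90.

G = (0.00, 0.00) ✓; GL at -114.4° ✓; |GL| = 12.90 ✓; ∠GLM = 87.10° ✓; |LM| = 11.50 ✓; ∠LMD = 82.00° ✓; |MD| = 21.40 ✓; ∠MDP = 88.30° ✓; |DP| = 18.30 ✓; ∠DPS = 46.90° ✓; |PS| = 6.600 ✗.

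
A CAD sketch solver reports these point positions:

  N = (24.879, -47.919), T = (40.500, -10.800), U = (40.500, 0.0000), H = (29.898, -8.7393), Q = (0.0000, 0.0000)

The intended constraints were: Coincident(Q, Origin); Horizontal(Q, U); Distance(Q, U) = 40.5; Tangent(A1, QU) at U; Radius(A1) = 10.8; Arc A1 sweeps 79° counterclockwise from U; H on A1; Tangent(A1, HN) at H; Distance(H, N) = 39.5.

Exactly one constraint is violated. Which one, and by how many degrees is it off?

Tangent(A1, HN) at H — off by 3.70°.

Q = (0.00, 0.00) ✓; Q.y = 0.00, U.y = 0.00 ✓; |QU| = 40.50 ✓; ∠(TU, UQ) = 90.00° ✓; |TU| = 10.80 ✓; bearing(T→H) − bearing(T→U) = 79.00° ✓; |TH| = 10.80 ✓; ∠(TH, HN) = 86.30° ✗; |HN| = 39.50 ✓.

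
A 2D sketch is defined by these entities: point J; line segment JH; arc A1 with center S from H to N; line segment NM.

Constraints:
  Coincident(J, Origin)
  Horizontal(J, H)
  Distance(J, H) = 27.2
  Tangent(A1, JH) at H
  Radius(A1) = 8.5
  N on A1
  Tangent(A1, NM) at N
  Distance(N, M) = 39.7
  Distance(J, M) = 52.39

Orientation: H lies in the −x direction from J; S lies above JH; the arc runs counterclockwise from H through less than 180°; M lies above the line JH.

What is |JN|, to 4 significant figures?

20.66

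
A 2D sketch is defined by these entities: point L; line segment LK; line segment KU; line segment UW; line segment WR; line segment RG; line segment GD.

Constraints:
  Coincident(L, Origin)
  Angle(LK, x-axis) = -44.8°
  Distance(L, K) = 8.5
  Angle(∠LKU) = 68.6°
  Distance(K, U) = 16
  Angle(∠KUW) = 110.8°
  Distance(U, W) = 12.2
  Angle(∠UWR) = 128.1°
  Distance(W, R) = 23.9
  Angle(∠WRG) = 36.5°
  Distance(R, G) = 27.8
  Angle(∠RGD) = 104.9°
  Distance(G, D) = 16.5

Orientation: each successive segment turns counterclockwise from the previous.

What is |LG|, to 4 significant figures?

4.358

L is at the origin; LK runs at -44.8° with length 8.5, so K = (6.031, -5.989). ∠LKU = 68.6° gives KU at 66.60° from the x-axis; with |KU| = 16.0, U = (12.39, 8.695). ∠KUW = 110.8° gives UW at 135.8° from the x-axis; with |UW| = 12.2, W = (3.639, 17.20). ∠UWR = 128.1° gives WR at -172.3° from the x-axis; with |WR| = 23.9, R = (-20.05, 14.00). ∠WRG = 36.5° gives RG at -28.80° from the x-axis; with |RG| = 27.8, G = (4.316, 0.6051). Then |LG| = |G − L| = 4.358.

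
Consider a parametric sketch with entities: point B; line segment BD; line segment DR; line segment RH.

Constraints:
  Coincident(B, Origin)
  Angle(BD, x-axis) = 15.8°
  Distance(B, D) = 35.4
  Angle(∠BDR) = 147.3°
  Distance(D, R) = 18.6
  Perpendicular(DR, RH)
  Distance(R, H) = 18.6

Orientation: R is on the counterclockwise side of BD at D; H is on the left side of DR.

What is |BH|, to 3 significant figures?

48.4

B is at the origin; BD runs at 15.8° with length 35.4, so D = 35.4·(cos 15.8°, sin 15.8°) = (34.1, 9.64). ∠BDR = 147.3°, so DR runs at 15.8° + (180° − 147.3°) = 48.5° from the x-axis; with |DR| = 18.6, R = D + 18.6·(cos 48.5°, sin 48.5°) = (46.4, 23.6). DR ⟂ RH; with |RH| = 18.6 on the left of DR, H = R + 18.6·(-0.749, 0.663) = (32.5, 35.9). Then |BH| = |H − B| = 48.4.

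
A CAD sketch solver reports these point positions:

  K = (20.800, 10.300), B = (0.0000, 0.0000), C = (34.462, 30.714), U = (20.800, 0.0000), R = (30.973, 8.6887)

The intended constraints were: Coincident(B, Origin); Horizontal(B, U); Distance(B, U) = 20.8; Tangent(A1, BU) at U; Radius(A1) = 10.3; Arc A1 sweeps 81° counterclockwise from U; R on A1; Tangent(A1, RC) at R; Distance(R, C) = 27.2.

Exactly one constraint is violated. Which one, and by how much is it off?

Distance(R, C) = 27.2 — off by 4.90.

B = (0.00, 0.00) ✓; B.y = 0.00, U.y = 0.00 ✓; |BU| = 20.80 ✓; ∠(KU, UB) = 90.00° ✓; |KU| = 10.30 ✓; bearing(K→R) − bearing(K→U) = 81.00° ✓; |KR| = 10.30 ✓; ∠(KR, RC) = 90.00° ✓; |RC| = 22.30 ✗.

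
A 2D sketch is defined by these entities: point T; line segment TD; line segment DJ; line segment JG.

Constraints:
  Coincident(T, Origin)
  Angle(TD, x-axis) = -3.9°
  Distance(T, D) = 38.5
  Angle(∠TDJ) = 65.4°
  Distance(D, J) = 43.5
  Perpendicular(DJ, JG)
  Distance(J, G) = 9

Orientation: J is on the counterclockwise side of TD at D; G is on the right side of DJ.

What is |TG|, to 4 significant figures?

51.88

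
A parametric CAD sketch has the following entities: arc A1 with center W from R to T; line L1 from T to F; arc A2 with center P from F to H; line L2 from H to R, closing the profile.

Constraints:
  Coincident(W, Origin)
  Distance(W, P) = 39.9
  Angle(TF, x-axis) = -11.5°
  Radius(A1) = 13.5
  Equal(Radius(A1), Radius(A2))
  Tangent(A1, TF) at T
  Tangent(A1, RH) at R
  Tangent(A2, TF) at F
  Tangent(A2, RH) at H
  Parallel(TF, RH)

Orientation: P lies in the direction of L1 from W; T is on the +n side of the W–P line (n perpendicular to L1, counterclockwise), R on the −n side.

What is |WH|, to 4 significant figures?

42.12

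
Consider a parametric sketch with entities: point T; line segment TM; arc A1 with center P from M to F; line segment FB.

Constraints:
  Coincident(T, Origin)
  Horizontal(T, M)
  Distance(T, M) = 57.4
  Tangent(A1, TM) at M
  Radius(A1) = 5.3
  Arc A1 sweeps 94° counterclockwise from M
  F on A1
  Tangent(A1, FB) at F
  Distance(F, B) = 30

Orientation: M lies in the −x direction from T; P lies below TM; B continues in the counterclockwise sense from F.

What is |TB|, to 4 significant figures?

70.28

T is at the origin; T and M share the same y with |TM| = 57.4 and M on the −x side, so M = (-57.40, 0.000). Since A1 is tangent to TM there, PM ⟂ TM, so P = M + (0, -5.3) = (-57.40, -5.300). On A1, M sits at bearing 90° from P; a 94° counterclockwise sweep puts F at bearing 184°, so F = P + 5.3·(cos 184°, sin 184°) = (-62.69, -5.670). Tangency of A1 to FB means the radius PF is perpendicular to FB, so FB runs along (−sin 184°, cos 184°); with |FB| = 30.0, B = (-60.59, -35.60). Then |TB| = |B − T| = 70.28.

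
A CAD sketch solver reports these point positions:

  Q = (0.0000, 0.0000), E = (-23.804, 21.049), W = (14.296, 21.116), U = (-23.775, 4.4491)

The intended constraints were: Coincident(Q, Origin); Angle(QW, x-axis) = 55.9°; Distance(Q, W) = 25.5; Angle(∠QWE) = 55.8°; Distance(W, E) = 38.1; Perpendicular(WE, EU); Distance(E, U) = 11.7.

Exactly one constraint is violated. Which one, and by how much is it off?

Distance(E, U) = 11.7 — off by 4.90.

Q = (0.00, 0.00) ✓; QW at 55.90° ✓; |QW| = 25.50 ✓; ∠QWE = 55.80° ✓; |WE| = 38.10 ✓; ∠(WE, EU) = 90.00° ✓; |EU| = 16.60 ✗.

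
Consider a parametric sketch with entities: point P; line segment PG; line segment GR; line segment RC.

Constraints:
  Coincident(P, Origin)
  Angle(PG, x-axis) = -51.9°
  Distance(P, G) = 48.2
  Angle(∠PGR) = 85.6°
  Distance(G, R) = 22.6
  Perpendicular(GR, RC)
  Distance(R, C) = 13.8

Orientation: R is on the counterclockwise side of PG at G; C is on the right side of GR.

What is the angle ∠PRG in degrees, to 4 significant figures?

68.53°

P is at the origin; PG runs at -51.9° with length 48.2, so G = 48.2·(cos -51.9°, sin -51.9°) = (29.74, -37.93). ∠PGR = 85.6°, so GR runs at -51.9° + (180° − 85.6°) = 42.50° from the x-axis; with |GR| = 22.6, R = G + 22.6·(cos 42.50°, sin 42.50°) = (46.40, -22.66). Then cos ∠PRG = RP·RG / (|RP||RG|), giving 68.53°.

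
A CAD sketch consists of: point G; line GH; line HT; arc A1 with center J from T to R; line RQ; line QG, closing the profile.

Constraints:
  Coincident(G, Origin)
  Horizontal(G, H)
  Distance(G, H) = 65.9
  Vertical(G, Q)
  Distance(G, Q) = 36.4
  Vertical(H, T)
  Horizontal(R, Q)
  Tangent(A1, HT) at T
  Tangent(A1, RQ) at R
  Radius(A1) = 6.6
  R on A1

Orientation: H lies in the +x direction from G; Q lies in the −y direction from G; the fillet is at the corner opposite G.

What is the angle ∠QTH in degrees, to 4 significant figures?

95.72°

G is at the origin; G and H share the same y with |GH| = 65.9 and H on the +x side, so H = (65.90, 0.000). G and Q share the same x with |GQ| = 36.4 and Q on the −y side, so Q = (0.000, -36.40). The virtual corner opposite G is at (65.90, -36.40). Tangency of A1 to HT means the radius JT is perpendicular to HT and the tangent condition forces JR to be normal to RQ, with radius 6.6, so the center J sits 6.6 in from both sides at J = (59.30, -29.80). That places the tangent points at T = (65.90, -29.80) on HT and R = (59.30, -36.40) on RQ. Then cos ∠QTH = TQ·TH / (|TQ||TH|), giving 95.72°.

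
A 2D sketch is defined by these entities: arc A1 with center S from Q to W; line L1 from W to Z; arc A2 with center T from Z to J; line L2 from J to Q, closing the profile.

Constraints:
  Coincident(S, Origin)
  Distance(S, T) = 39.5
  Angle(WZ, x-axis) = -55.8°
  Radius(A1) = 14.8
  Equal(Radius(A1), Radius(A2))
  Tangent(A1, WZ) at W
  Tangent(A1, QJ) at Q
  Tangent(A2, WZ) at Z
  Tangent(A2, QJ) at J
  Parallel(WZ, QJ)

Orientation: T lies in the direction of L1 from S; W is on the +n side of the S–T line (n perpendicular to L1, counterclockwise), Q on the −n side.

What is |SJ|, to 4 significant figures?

42.18

The slot axis is L1's direction at -55.8°, so u = (cos -55.8°, sin -55.8°) = (0.5621, -0.8271) and n = (−sin -55.8°, cos -55.8°) = (0.8271, 0.5621). S is at the origin and T lies 39.5 along u from S, so T = 39.5·u = (22.20, -32.67). Tangency of A1 to both parallel lines with radius 14.8 puts W and Q at S ± 14.8·n: W = (12.24, 8.319), Q = (-12.24, -8.319). Equal radii place Z and J the same way about T: Z = T + 14.8·n = (34.44, -24.35), J = T − 14.8·n = (9.962, -40.99). Then |SJ| = |J − S| = 42.18.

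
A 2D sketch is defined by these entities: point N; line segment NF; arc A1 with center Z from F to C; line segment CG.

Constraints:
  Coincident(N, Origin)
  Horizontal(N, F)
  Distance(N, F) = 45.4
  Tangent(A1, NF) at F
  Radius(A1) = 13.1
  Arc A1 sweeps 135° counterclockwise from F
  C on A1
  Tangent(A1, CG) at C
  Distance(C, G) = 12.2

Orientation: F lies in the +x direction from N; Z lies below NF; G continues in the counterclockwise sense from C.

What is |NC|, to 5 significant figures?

42.497

Since A1 is tangent to NF there, ZF ⟂ NF, so Z = F + (0, -13.1) = (45.400, -13.100). On A1, F sits at bearing 90° from Z; a 135° counterclockwise sweep puts C at bearing 225°, so C = Z + 13.1·(cos 225°, sin 225°) = (36.137, -22.363). Then |NC| = |C − N| = 42.497.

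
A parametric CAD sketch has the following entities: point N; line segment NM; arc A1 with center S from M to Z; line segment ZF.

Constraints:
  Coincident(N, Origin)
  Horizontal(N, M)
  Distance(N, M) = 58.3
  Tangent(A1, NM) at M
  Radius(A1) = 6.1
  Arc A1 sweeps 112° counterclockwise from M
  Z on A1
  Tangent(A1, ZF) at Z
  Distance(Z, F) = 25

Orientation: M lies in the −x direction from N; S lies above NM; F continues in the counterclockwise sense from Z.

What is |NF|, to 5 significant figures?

69.581

N is at the origin; N and M share the same y with |NM| = 58.3 and M on the −x side, so M = (-58.300, 0.0000). Since A1 is tangent to NM there, SM ⟂ NM, so S = M + (0, 6.1) = (-58.300, 6.1000). On A1, M sits at bearing -90° from S; a 112° counterclockwise sweep puts Z at bearing 22°, so Z = S + 6.1·(cos 22°, sin 22°) = (-52.644, 8.3851). A1 meets ZF tangentially, so SZ is at right angles to ZF, so ZF runs along (−sin 22°, cos 22°); with |ZF| = 25.0, F = (-62.009, 31.565). Then |NF| = |F − N| = 69.581.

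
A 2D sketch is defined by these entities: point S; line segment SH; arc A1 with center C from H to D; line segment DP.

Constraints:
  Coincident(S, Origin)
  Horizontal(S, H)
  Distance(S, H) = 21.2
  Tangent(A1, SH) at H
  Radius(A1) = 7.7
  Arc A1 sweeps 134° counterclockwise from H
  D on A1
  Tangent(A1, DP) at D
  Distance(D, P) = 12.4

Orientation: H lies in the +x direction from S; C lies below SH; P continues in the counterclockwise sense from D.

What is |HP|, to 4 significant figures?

22.18

On A1, H sits at bearing 90° from C; a 134° counterclockwise sweep puts D at bearing 224°, so D = C + 7.7·(cos 224°, sin 224°) = (15.66, -13.05). Since A1 is tangent to DP there, CD ⟂ DP, so DP runs along (−sin 224°, cos 224°); with |DP| = 12.4, P = (24.27, -21.97). Then |HP| = |P − H| = 22.18.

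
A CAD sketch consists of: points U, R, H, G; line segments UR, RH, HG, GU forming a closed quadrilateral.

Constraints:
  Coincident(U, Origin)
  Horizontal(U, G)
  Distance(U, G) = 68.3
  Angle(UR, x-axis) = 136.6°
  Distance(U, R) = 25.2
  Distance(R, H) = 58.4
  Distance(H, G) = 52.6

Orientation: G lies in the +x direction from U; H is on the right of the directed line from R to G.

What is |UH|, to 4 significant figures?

33.26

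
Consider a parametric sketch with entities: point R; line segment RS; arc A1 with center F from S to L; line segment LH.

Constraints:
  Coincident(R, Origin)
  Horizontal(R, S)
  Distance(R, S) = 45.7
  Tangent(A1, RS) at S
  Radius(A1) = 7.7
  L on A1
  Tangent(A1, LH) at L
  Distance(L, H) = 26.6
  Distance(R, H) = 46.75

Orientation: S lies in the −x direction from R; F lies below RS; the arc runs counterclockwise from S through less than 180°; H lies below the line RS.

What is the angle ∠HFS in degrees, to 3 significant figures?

154°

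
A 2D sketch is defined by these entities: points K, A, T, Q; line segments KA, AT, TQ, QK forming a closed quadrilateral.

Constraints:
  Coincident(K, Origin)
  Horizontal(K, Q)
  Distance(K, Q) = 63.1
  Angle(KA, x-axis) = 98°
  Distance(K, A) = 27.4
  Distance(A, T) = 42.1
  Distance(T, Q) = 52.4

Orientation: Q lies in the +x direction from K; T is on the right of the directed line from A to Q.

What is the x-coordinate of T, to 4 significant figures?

12.06

K is at the origin; KQ is horizontal with |KQ| = 63.1 and Q in +x, so Q = (63.1, 0). KA runs at 98.0° with |KA| = 27.4, so A = (-3.813, 27.13). T is determined by |AT| = 42.1 and |TQ| = 52.4 together: it lies at the intersection of circle(A, 42.1) and circle(Q, 52.4). With |AQ| = 72.21, the foot of the radical line on AQ is 29.36 from A and the perpendicular offset is √(42.1² − 29.36²) = 30.17. Taking the right-of-AQ solution: T = (12.06, -11.86).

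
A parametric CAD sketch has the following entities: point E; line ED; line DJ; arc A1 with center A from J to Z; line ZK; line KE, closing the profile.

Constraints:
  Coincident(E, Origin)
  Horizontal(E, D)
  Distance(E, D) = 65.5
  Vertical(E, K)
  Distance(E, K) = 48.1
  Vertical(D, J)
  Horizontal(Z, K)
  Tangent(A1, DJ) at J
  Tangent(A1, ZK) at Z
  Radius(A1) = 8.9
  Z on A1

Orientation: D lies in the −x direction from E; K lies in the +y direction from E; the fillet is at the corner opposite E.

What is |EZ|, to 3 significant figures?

74.3

E is at the origin; ED is horizontal with |ED| = 65.5 and D on the −x side, so D = (-65.5, 0.00). E and K share the same x with |EK| = 48.1 and K on the +y side, so K = (0.00, 48.1). The virtual corner opposite E is at (-65.5, 48.1). A1 meets DJ tangentially, so AJ is at right angles to DJ and A1 meets ZK tangentially, so AZ is at right angles to ZK, with radius 8.9, so the center A sits 8.9 in from both sides at A = (-56.6, 39.2). That places the tangent points at J = (-65.5, 39.2) on DJ and Z = (-56.6, 48.1) on ZK. Then |EZ| = |Z − E| = 74.3.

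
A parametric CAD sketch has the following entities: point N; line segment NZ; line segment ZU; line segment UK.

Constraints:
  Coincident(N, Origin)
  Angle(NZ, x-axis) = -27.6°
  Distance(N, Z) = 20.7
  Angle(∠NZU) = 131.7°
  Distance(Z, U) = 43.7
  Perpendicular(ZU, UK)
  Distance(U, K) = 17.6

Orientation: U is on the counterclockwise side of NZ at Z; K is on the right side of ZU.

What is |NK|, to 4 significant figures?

66.30

N is at the origin; NZ runs at -27.6° with length 20.7, so Z = 20.7·(cos -27.6°, sin -27.6°) = (18.34, -9.590). ∠NZU = 131.7°, so ZU runs at -27.6° + (180° − 131.7°) = 20.70° from the x-axis; with |ZU| = 43.7, U = Z + 43.7·(cos 20.70°, sin 20.70°) = (59.22, 5.857). ZU is perpendicular to UK; with |UK| = 17.6 on the right of ZU, K = U + 17.6·(0.3535, -0.9354) = (65.44, -10.61). Then |NK| = |K − N| = 66.30.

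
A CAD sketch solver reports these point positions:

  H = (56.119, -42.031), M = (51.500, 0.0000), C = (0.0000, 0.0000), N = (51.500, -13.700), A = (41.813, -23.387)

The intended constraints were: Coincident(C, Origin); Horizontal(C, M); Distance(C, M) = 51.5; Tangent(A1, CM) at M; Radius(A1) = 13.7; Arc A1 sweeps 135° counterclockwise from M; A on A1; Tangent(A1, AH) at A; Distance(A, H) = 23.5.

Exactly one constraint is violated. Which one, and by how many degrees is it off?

Tangent(A1, AH) at A — off by 7.50°.

C = (0.00, 0.00) ✓; C.y = 0.00, M.y = 0.00 ✓; |CM| = 51.50 ✓; ∠(NM, MC) = 90.00° ✓; |NM| = 13.70 ✓; bearing(N→A) − bearing(N→M) = 135.0° ✓; |NA| = 13.70 ✓; ∠(NA, AH) = 97.50° ✗; |AH| = 23.50 ✓.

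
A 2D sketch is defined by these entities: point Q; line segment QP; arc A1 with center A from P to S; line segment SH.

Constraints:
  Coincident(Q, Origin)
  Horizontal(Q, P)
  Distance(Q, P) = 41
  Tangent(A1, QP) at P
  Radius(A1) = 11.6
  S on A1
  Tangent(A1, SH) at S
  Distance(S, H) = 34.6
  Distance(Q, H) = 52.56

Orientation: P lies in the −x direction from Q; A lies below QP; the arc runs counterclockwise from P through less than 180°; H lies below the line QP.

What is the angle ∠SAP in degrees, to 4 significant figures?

131.4°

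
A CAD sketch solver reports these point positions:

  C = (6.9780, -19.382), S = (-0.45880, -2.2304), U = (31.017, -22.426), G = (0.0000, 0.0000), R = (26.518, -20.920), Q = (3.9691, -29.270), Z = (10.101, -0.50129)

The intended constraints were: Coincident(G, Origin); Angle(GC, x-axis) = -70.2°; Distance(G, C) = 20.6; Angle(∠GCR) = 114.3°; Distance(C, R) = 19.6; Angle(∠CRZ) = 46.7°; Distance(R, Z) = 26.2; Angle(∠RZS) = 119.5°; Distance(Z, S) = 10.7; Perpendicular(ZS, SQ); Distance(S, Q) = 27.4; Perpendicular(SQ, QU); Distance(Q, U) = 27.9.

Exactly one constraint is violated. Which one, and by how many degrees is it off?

Perpendicular(SQ, QU) — off by 4.90°.

G = (0.00, 0.00) ✓; GC at -70.20° ✓; |GC| = 20.60 ✓; ∠GCR = 114.3° ✓; |CR| = 19.60 ✓; ∠CRZ = 46.70° ✓; |RZ| = 26.20 ✓; ∠RZS = 119.5° ✓; |ZS| = 10.70 ✓; ∠(ZS, SQ) = 90.00° ✓; |SQ| = 27.40 ✓; ∠(SQ, QU) = 94.90° ✗; |QU| = 27.90 ✓.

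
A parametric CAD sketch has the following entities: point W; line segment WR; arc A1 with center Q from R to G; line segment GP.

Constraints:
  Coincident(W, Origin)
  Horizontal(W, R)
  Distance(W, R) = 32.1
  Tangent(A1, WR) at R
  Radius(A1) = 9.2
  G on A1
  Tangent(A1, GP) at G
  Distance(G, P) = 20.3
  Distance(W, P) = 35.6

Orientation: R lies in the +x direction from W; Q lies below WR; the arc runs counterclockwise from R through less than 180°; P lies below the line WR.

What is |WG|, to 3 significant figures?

24.4

W is at the origin; W and R share the same y with |WR| = 32.1 and R on the +x side, so R = (32.1, 0.00). Tangency of A1 to WR means the radius QR is perpendicular to WR, so Q = R + (0, -9.2) = (32.1, -9.20). Since QG ⟂ GP (tangency), |QP| = √(9.2² + 20.3²) = 22.3 regardless of where G sits on A1. So P lies on both circle(W, 35.6) and circle(Q, 22.3); the below-WR intersection is P = (21.2, -28.6). G is the foot of the tangent from P: G = (22.9, -8.40).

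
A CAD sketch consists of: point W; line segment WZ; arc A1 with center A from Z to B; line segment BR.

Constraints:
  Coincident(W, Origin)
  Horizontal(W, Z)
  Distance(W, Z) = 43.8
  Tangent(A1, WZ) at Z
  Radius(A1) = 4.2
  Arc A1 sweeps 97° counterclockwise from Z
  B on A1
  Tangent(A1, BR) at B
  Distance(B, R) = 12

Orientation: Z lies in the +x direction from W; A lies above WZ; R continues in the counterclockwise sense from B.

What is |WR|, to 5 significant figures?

49.388

W is at the origin; W and Z share the same y with |WZ| = 43.8 and Z on the +x side, so Z = (43.800, 0.0000). Tangency of A1 to WZ means the radius AZ is perpendicular to WZ, so A = Z + (0, 4.2) = (43.800, 4.2000). On A1, Z sits at bearing -90° from A; a 97° counterclockwise sweep puts B at bearing 7°, so B = A + 4.2·(cos 7°, sin 7°) = (47.969, 4.7119). Since A1 is tangent to BR there, AB ⟂ BR, so BR runs along (−sin 7°, cos 7°); with |BR| = 12.0, R = (46.506, 16.622). Then |WR| = |R − W| = 49.388.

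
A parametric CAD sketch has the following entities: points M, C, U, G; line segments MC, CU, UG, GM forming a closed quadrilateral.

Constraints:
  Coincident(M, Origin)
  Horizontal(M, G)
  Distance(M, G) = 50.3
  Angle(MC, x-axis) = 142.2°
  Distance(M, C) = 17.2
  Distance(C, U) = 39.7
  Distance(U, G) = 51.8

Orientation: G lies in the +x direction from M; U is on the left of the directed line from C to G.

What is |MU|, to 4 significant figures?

40.88

M is at the origin; M and G share the same y with |MG| = 50.3 and G in +x, so G = (50.3, 0). MC runs at 142.2° with |MC| = 17.2, so C = (-13.59, 10.54). U is determined by |CU| = 39.7 and |UG| = 51.8 together: it lies at the intersection of circle(C, 39.7) and circle(G, 51.8). With |CG| = 64.75, the foot of the radical line on CG is 23.83 from C and the perpendicular offset is √(39.7² − 23.83²) = 31.75. Taking the left-of-CG solution: U = (15.09, 37.99).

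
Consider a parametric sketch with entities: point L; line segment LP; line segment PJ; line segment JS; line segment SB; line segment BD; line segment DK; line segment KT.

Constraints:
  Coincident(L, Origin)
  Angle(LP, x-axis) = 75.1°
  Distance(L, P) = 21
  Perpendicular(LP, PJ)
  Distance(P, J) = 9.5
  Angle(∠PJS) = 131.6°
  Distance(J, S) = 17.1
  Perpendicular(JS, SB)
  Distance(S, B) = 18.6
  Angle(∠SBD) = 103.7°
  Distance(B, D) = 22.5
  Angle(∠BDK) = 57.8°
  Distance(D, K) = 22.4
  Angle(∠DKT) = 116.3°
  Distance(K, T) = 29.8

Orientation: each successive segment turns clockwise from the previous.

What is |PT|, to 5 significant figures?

39.106

L is at the origin; LP runs at 75.1° with length 21.0, so P = (5.3998, 20.294). The perpendicularity gives PJ at right angles to LP, so PJ runs at -14.900°; with |PJ| = 9.5, J = (14.580, 17.851). ∠PJS = 131.6° gives JS at -63.300° from the x-axis; with |JS| = 17.1, S = (22.264, 2.5745). JS is perpendicular to SB, so SB runs at -153.30°; with |SB| = 18.6, B = (5.6470, -5.7828). ∠SBD = 103.7° gives BD at 130.40° from the x-axis; with |BD| = 22.5, D = (-8.9357, 11.352). ∠BDK = 57.8° gives DK at 8.2000° from the x-axis; with |DK| = 22.4, K = (13.235, 14.547). ∠DKT = 116.3° gives KT at -55.500° from the x-axis; with |KT| = 29.8, T = (30.114, -10.012). Then |PT| = |T − P| = 39.106.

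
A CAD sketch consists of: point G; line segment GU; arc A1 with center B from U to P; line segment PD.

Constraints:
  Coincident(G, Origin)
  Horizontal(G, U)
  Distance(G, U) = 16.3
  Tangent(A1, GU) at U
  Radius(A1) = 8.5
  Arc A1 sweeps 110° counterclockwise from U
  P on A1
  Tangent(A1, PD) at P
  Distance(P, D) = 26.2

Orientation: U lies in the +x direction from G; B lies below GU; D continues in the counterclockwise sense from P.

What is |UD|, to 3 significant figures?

36.0

G is at the origin; GU is horizontal with |GU| = 16.3 and U on the +x side, so U = (16.3, 0.00). The tangent condition forces BU to be normal to GU, so B = U + (0, -8.5) = (16.3, -8.50). On A1, U sits at bearing 90° from B; a 110° counterclockwise sweep puts P at bearing 200°, so P = B + 8.5·(cos 200°, sin 200°) = (8.31, -11.4). The tangent condition forces BP to be normal to PD, so PD runs along (−sin 200°, cos 200°); with |PD| = 26.2, D = (17.3, -36.0). Then |UD| = |D − U| = 36.0.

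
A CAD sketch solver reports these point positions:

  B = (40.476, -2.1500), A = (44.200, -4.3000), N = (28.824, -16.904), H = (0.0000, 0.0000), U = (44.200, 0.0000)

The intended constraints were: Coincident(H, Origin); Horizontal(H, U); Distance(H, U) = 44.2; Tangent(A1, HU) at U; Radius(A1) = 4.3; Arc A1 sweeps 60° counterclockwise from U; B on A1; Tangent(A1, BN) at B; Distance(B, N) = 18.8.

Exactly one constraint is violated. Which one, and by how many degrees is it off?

Tangent(A1, BN) at B — off by 8.30°.

H = (0.00, 0.00) ✓; H.y = 0.00, U.y = 0.00 ✓; |HU| = 44.20 ✓; ∠(AU, UH) = 90.00° ✓; |AU| = 4.300 ✓; bearing(A→B) − bearing(A→U) = 60.00° ✓; |AB| = 4.300 ✓; ∠(AB, BN) = 98.30° ✗; |BN| = 18.80 ✓.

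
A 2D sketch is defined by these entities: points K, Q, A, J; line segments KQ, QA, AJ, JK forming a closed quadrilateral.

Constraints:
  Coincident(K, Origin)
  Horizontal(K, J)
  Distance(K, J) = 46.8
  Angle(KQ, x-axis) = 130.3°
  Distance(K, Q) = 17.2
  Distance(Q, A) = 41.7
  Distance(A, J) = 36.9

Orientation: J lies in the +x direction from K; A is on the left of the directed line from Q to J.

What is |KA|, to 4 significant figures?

40.76

Checks: KQ at 130.3° ✓; |QA| = 41.70 ✓; |AJ| = 36.90 ✓.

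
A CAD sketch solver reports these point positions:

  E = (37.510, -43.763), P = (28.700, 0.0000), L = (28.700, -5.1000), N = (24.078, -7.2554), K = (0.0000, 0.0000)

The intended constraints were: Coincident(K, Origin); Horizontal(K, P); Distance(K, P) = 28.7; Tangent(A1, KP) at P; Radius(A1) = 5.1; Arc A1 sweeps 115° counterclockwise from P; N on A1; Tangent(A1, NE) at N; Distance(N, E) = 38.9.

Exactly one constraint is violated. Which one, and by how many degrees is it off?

Tangent(A1, NE) at N — off by 4.80°.

K = (0.00, 0.00) ✓; K.y = 0.00, P.y = 0.00 ✓; |KP| = 28.70 ✓; ∠(LP, PK) = 90.00° ✓; |LP| = 5.100 ✓; bearing(L→N) − bearing(L→P) = 115.0° ✓; |LN| = 5.100 ✓; ∠(LN, NE) = 94.80° ✗; |NE| = 38.90 ✓.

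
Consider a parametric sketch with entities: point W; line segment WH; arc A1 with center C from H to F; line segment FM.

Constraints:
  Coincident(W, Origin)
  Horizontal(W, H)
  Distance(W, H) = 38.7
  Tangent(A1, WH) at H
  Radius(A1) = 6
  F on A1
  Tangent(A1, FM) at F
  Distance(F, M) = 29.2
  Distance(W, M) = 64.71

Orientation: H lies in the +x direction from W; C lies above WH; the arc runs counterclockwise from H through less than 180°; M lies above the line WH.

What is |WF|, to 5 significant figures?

44.074

W is at the origin; W and H share the same y with |WH| = 38.7 and H on the +x side, so H = (38.700, 0.0000). The tangent condition forces CH to be normal to WH, so C = H + (0, 6) = (38.700, 6.0000). Since CF ⟂ FM (tangency), |CM| = √(6.0² + 29.2²) = 29.810 regardless of where F sits on A1. So M lies on both circle(W, 64.71) and circle(C, 29.810); the above-WH intersection is M = (57.979, 28.737). F is the foot of the tangent from M: F = (43.964, 3.1201).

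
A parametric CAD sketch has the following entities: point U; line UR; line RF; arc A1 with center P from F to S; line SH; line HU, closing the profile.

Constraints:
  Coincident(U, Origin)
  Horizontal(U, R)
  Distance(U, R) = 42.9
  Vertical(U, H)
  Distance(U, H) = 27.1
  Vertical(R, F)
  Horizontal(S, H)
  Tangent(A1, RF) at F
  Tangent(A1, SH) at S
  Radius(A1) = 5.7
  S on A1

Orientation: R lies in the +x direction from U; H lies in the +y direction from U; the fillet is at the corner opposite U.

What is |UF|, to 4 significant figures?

47.94

U is at the origin; UR is horizontal with |UR| = 42.9 and R on the +x side, so R = (42.90, 0.000). UH is vertical with |UH| = 27.1 and H on the +y side, so H = (0.000, 27.10). The virtual corner opposite U is at (42.90, 27.10). The tangent condition forces PF to be normal to RF and the tangent condition forces PS to be normal to SH, with radius 5.7, so the center P sits 5.7 in from both sides at P = (37.20, 21.40). That places the tangent points at F = (42.90, 21.40) on RF and S = (37.20, 27.10) on SH. Then |UF| = |F − U| = 47.94.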